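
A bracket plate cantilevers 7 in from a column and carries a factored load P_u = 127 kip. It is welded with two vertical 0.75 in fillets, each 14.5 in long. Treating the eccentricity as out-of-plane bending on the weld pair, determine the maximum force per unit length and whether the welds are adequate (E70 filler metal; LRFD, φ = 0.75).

f_max ≈ 13.4 kip/in; adequate

E70XX → F_EXX = 70 ksi.
L_w = 2 × 14.5 = 29 in; section modulus (unit throat) S = 2 × L²/6 = 70.08 in².
Direct shear f_v = P/L_w = 127/29 = 4.379 kip/in.
Moment M = P × e = 127 × 7 = 889 kip·in; bending f_b = M/S = 12.68 kip/in.
f_max = √(f_v² + f_b²) = √(4.379² + 12.68²) = 13.42 kip/in.
φr_n = 0.75 × 0.6 × 70 × (0.707 × 0.75) = 16.7 kip/in → adequate.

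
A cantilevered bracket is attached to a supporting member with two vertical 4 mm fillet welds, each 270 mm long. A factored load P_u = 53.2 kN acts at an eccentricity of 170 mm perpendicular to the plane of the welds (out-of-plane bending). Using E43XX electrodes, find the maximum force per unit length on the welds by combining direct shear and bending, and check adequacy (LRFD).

E43XX → F_EXX = 430 MPa.
L_w = 2 × 270 = 540 mm; section modulus (unit throat) S = 2 × L²/6 = 24300 mm².
Direct shear f_v = P/L_w = 53.2×10³/540 = 98.52 N/mm.
Moment M = P × e = 53.2×10³ × 170 = 9044000 N·mm; bending f_b = M/S = 372.2 N/mm.
f_max = √(f_v² + f_b²) = √(98.52² + 372.2²) = 385 N/mm.
φr_n = 0.75 × 0.6 × 430 × (0.707 × 4) = 547.2 N/mm → adequate.

f_max ≈ 385 N/mm; adequate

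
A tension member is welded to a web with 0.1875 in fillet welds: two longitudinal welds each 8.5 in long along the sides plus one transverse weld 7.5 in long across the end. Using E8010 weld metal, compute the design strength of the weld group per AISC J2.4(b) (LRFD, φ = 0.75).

E80XX → F_EXX = 80 ksi.
t_e = 0.707 × 0.1875 = 0.1326 in.
R_nwl = 0.6 × 80 × 0.1326 × 17 = 108.2 kips (longitudinal, 2 welds).
R_nwt = 0.6 × 80 × 0.1326 × 7.5 = 47.72 kips (transverse, base value).
(i) R_nwl + R_nwt = 155.9 kips; (ii) 0.85 R_nwl + 1.5 R_nwt = 163.5 kips.
R_n = max = 163.5 kips [governs: (ii)]; φR_n = 122.6 kips.

φR_n ≈ 123 kips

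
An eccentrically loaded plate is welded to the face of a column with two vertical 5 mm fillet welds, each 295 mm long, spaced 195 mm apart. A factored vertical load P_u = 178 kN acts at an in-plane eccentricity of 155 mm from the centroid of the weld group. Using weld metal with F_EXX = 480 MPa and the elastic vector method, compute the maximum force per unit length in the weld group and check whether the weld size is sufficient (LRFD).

Total weld length L_w = 590 mm. Treat welds as unit-width lines.
Polar moment about centroid: J = 2[d³/12 + d(b/2)²] = 2[295³/12 + 295×97.5²] = 9887000 mm³.
Direct shear f_v = P/L_w = 178×10³ / 590 = 301.7 N/mm (vertical).
Torsion M = P·e = 178×10³ × 155 = 27590000 N·mm.
Critical point at (x, y) = (97.5, 147.5) from centroid. f_tx = M·y/J = 411.6 N/mm; f_ty = M·x/J = 272.1 N/mm.
Resultant f_max = √[f_tx² + (f_v + f_ty)²] = √[411.6² + (301.7 + 272.1)²] = 706.1 N/mm.
Capacity per unit length: φr_n = 0.75 × 0.6 × 480 × (0.707 × 5) = 763.6 N/mm.
706.1 ≤ 763.6 → adequate.

f_max ≈ 706 N/mm; adequate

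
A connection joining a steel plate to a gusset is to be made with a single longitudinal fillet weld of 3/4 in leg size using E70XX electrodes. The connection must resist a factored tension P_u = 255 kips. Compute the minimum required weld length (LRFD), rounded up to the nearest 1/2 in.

L = 15.5 in

E70XX → F_EXX = 70 ksi.
Throat t_e = 0.707 × 0.75 = 0.5302 in.
φr_n = 0.75 × 0.6 × 70 × 0.5302 = 16.7 kips/in.
L_req = P_u / φr_n = 255 / 16.7 = 15.27 in total.
Round up → use L = 15.5 in.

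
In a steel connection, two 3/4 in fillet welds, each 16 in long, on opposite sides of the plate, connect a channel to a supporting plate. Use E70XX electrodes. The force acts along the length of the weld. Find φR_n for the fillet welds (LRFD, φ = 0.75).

E70XX → F_EXX = 70 ksi.
Effective throat t_e = 0.707 × 0.75 = 0.5302 in.
Total length L = 32 in; A_we = 0.5302 × 32 = 16.97 in².
F_nw = 0.6 F_EXX = 0.6 × 70 = 42 ksi.
φR_n = 0.75 × 42 × 16.97 = 534.5 kip.

φR_n ≈ 534 kip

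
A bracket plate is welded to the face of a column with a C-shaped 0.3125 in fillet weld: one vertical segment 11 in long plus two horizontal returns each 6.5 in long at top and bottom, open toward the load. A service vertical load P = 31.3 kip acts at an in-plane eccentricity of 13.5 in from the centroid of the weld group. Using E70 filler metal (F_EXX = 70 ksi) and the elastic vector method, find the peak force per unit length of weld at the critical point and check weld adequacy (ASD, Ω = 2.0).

Total weld length L_w = 24 in. Treat welds as unit-width lines.
Centroid: x̄ = 2×6.5×3.25 / 24 = 1.76 in from the vertical weld.
Polar moment about centroid: J = I_x + I_y = [11³/12 + 2×6.5×5.5²] + [11×1.76² + 2(6.5³/12 + 6.5×1.49²)] = 612.9 in³.
Direct shear f_v = P/L_w = 31.3 / 24 = 1.304 kip/in (vertical).
Torsion M = P·e = 31.3 × 13.5 = 422.55 kip·in.
Critical point at (x, y) = (4.74, 5.5) from centroid. f_tx = M·y/J = 3.792 kip/in; f_ty = M·x/J = 3.268 kip/in.
Resultant f_max = √[f_tx² + (f_v + f_ty)²] = √[3.792² + (1.304 + 3.268)²] = 5.94 kip/in.
Capacity per unit length: r_n/Ω = (1/2.0) × 0.6 × 70 × (0.707 × 0.3125) = 4.64 kip/in.
5.94 > 4.64 → NOT adequate.

f_max ≈ 5.94 kip/in; NOT adequate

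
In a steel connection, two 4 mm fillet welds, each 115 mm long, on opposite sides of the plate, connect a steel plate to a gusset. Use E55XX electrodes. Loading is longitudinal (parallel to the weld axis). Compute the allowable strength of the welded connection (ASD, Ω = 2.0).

R_n/Ω ≈ 107 kN

E55XX → F_EXX = 550 MPa.
Effective throat t_e = 0.707 × 4 = 2.828 mm.
Total length L = 230 mm; A_we = 2.828 × 230 = 650.4 mm².
F_nw = 0.6 F_EXX = 0.6 × 550 = 330 MPa.
R_n = 330 × 650.4 × 10⁻³ = 214.6 kN; R_n/Ω = 214.6/2.0 = 107.3 kN.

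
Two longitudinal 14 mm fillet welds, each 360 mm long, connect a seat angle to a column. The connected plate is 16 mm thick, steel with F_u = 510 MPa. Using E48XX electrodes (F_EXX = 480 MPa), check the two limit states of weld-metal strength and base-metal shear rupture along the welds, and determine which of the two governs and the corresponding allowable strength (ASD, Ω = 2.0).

t_e = 0.707 × 14 = 9.898 mm; L = 720 mm.
Weld metal: R_n/Ω = (1/2.0) × 0.6 × 480 × 9.898 × 720 × 10⁻³ = 1026 kN.
Base metal (shear rupture): R_n/Ω = (1/2.0) × 0.6 × 510 × 16 × 720 × 10⁻³ = 1763 kN.
Governing: weld metal.

R_n/Ω ≈ 1030 kN (weld metal governs)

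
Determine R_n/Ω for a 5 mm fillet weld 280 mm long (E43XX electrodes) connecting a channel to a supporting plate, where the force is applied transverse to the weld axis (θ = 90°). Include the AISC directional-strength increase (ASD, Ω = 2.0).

R_n/Ω ≈ 192 kN

E43XX → F_EXX = 430 MPa.
t_e = 0.707 × 5 = 3.535 mm; A_we = 3.535 × 280 = 989.8 mm².
Directional factor: 1.0 + 0.5 sin^1.5(90°) = 1.5.
F_nw = 0.6 × 430 × 1.5 = 387 MPa.
R_n/Ω = (387 × 989.8) / 2.0 × 10⁻³ = 191.5 kN.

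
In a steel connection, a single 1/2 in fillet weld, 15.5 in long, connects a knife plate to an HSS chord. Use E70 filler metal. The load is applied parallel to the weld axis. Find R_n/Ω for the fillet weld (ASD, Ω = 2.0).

E70XX → F_EXX = 70 ksi.
Effective throat t_e = 0.707 × 0.5 = 0.3535 in.
Total length L = 15.5 in; A_we = 0.3535 × 15.5 = 5.479 in².
F_nw = 0.6 F_EXX = 0.6 × 70 = 42 ksi.
R_n = 42 × 5.479 = 230.1 kips; R_n/Ω = 230.1/2.0 = 115.1 kips.

R_n/Ω ≈ 115 kips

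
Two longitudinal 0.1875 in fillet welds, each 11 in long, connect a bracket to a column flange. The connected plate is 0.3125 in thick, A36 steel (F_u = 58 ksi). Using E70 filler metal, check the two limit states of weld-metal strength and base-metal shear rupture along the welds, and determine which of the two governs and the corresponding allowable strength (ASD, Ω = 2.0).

E70XX → F_EXX = 70 ksi.
t_e = 0.707 × 0.1875 = 0.1326 in; L = 22 in.
Weld metal: R_n/Ω = (1/2.0) × 0.6 × 70 × 0.1326 × 22 = 61.24 kips.
Base metal (shear rupture): R_n/Ω = (1/2.0) × 0.6 × 58 × 0.3125 × 22 = 119.6 kips.
Governing: weld metal.

R_n/Ω ≈ 61.2 kips (weld metal governs)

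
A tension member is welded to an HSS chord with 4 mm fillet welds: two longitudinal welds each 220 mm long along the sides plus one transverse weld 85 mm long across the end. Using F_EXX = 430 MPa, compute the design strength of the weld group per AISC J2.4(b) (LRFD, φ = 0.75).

φR_n ≈ 287 kN

t_e = 0.707 × 4 = 2.828 mm.
R_nwl = 0.6 × 430 × 2.828 × 440 × 10⁻³ = 321 kN (longitudinal, 2 welds).
R_nwt = 0.6 × 430 × 2.828 × 85 × 10⁻³ = 62.02 kN (transverse, base value).
(i) R_nwl + R_nwt = 383.1 kN; (ii) 0.85 R_nwl + 1.5 R_nwt = 365.9 kN.
R_n = max = 383.1 kN [governs: (i)]; φR_n = 287.3 kN.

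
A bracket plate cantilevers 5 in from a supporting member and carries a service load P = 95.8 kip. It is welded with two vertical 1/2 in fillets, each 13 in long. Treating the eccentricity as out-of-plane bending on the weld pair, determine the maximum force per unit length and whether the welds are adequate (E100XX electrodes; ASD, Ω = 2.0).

E100XX → F_EXX = 100 ksi.
L_w = 2 × 13 = 26 in; section modulus (unit throat) S = 2 × L²/6 = 56.33 in².
Direct shear f_v = P/L_w = 95.8/26 = 3.685 kip/in.
Moment M = P × e = 95.8 × 5 = 479 kip·in; bending f_b = M/S = 8.503 kip/in.
f_max = √(f_v² + f_b²) = √(3.685² + 8.503²) = 9.267 kip/in.
r_n/Ω = (1/2.0) × 0.6 × 100 × (0.707 × 0.5) = 10.6 kip/in → adequate.

f_max ≈ 9.27 kip/in; adequate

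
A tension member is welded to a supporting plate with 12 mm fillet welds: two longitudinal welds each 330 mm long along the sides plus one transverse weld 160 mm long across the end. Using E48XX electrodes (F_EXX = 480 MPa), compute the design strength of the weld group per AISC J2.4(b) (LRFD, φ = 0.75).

t_e = 0.707 × 12 = 8.484 mm.
R_nwl = 0.6 × 480 × 8.484 × 660 × 10⁻³ = 1613 kN (longitudinal, 2 welds).
R_nwt = 0.6 × 480 × 8.484 × 160 × 10⁻³ = 390.9 kN (transverse, base value).
(i) R_nwl + R_nwt = 2004 kN; (ii) 0.85 R_nwl + 1.5 R_nwt = 1957 kN.
R_n = max = 2004 kN [governs: (i)]; φR_n = 1503 kN.

φR_n ≈ 1500 kN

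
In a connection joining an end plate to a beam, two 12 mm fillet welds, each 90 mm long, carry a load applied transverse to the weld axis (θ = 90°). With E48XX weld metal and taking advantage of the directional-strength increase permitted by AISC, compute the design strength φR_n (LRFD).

φR_n ≈ 495 kN

E48XX → F_EXX = 480 MPa.
t_e = 0.707 × 12 = 8.484 mm; A_we = 8.484 × 180 = 1527 mm².
Directional factor: 1.0 + 0.5 sin^1.5(90°) = 1.5.
F_nw = 0.6 × 480 × 1.5 = 432 MPa.
φR_n = 0.75 × 432 × 1527 × 10⁻³ = 494.8 kN.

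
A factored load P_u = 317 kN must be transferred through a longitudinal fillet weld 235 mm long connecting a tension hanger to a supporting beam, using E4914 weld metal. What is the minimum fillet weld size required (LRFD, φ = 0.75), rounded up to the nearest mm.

w = 9 mm

E49XX → F_EXX = 490 MPa.
Total weld length L = 235 mm.
Required throat t_e = P_u / (φ × 0.6 F_EXX × L) = 317 / (0.75 × 0.6 × 490 × 235 × 10⁻³) = 6.118 mm.
Required leg w = t_e / 0.707 = 8.653 mm → use 9 mm.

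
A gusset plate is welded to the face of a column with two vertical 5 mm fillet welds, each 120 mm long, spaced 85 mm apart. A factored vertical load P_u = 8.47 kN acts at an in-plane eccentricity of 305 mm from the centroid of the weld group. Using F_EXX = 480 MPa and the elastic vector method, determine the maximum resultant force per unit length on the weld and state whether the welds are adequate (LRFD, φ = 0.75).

Total weld length L_w = 240 mm. Treat welds as unit-width lines.
Polar moment about centroid: J = 2[d³/12 + d(b/2)²] = 2[120³/12 + 120×42.5²] = 721500 mm³.
Direct shear f_v = P/L_w = 8.47×10³ / 240 = 35.29 N/mm (vertical).
Torsion M = P·e = 8.47×10³ × 305 = 2583400 N·mm.
Critical point at (x, y) = (42.5, 60) from centroid. f_tx = M·y/J = 214.8 N/mm; f_ty = M·x/J = 152.2 N/mm.
Resultant f_max = √[f_tx² + (f_v + f_ty)²] = √[214.8² + (35.29 + 152.2)²] = 285.1 N/mm.
Capacity per unit length: φr_n = 0.75 × 0.6 × 480 × (0.707 × 5) = 763.6 N/mm.
285.1 ≤ 763.6 → adequate.

f_max ≈ 285 N/mm; adequate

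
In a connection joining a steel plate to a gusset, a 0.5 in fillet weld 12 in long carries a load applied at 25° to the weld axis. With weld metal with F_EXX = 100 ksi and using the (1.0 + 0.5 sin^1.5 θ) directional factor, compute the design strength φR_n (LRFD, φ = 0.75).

φR_n ≈ 217 kip

t_e = 0.707 × 0.5 = 0.3535 in; A_we = 0.3535 × 12 = 4.242 in².
Directional factor: 1.0 + 0.5 sin^1.5(25°) = 1.137.
F_nw = 0.6 × 100 × 1.137 = 68.24 ksi.
φR_n = 0.75 × 68.24 × 4.242 = 217.1 kip.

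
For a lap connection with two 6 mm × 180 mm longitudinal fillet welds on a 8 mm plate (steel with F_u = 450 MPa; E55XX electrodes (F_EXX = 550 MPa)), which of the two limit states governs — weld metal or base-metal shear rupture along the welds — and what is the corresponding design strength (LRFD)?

t_e = 0.707 × 6 = 4.242 mm; L = 360 mm.
Weld metal: φR_n = 0.75 × 0.6 × 550 × 4.242 × 360 × 10⁻³ = 378 kN.
Base metal (shear rupture): φR_n = 0.75 × 0.6 × 450 × 8 × 360 × 10⁻³ = 583.2 kN.
Governing: weld metal.

φR_n ≈ 378 kN (weld metal governs)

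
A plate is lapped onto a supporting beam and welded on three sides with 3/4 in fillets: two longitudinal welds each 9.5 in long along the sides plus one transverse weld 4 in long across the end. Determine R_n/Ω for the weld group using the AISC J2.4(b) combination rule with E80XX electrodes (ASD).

R_n/Ω ≈ 293 kip

E80XX → F_EXX = 80 ksi.
t_e = 0.707 × 0.75 = 0.5302 in.
R_nwl = 0.6 × 80 × 0.5302 × 19 = 483.6 kip (longitudinal, 2 welds).
R_nwt = 0.6 × 80 × 0.5302 × 4 = 101.8 kip (transverse, base value).
(i) R_nwl + R_nwt = 585.4 kip; (ii) 0.85 R_nwl + 1.5 R_nwt = 563.8 kip.
R_n = max = 585.4 kip [governs: (i)]; R_n/Ω = 292.7 kip.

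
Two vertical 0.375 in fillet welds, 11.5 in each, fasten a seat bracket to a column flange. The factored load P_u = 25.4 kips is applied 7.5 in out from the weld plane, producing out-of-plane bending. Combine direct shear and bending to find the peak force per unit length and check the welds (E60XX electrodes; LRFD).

f_max ≈ 4.46 kip/in; adequate

E60XX → F_EXX = 60 ksi.
L_w = 2 × 11.5 = 23 in; section modulus (unit throat) S = 2 × L²/6 = 44.08 in².
Direct shear f_v = P/L_w = 25.4/23 = 1.104 kip/in.
Moment M = P × e = 25.4 × 7.5 = 190.5 kip·in; bending f_b = M/S = 4.321 kip/in.
f_max = √(f_v² + f_b²) = √(1.104² + 4.321²) = 4.46 kip/in.
φr_n = 0.75 × 0.6 × 60 × (0.707 × 0.375) = 7.158 kip/in → adequate.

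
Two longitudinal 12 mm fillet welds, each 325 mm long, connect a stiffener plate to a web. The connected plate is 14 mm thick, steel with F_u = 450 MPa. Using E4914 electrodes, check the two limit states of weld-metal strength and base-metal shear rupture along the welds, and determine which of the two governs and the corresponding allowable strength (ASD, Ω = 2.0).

R_n/Ω ≈ 811 kN (weld metal governs)

E49XX → F_EXX = 490 MPa.
t_e = 0.707 × 12 = 8.484 mm; L = 650 mm.
Weld metal: R_n/Ω = (1/2.0) × 0.6 × 490 × 8.484 × 650 × 10⁻³ = 810.6 kN.
Base metal (shear rupture): R_n/Ω = (1/2.0) × 0.6 × 450 × 14 × 650 × 10⁻³ = 1228 kN.
Governing: weld metal.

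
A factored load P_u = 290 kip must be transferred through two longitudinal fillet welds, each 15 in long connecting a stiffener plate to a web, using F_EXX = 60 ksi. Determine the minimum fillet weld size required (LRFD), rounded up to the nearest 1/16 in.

Total weld length L = 30 in.
Required throat t_e = P_u / (φ × 0.6 F_EXX × L) = 290 / (0.75 × 0.6 × 60 × 30) = 0.358 in.
Required leg w = t_e / 0.707 = 0.5064 in → use 9/16 in.

w = 9/16 in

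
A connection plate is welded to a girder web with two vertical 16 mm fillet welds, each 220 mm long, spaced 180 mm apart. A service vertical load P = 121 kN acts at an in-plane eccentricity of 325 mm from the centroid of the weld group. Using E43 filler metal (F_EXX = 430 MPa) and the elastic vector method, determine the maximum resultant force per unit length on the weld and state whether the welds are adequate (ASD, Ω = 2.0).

Total weld length L_w = 440 mm. Treat welds as unit-width lines.
Polar moment about centroid: J = 2[d³/12 + d(b/2)²] = 2[220³/12 + 220×90²] = 5339000 mm³.
Direct shear f_v = P/L_w = 121×10³ / 440 = 275 N/mm (vertical).
Torsion M = P·e = 121×10³ × 325 = 39325000 N·mm.
Critical point at (x, y) = (90, 110) from centroid. f_tx = M·y/J = 810.3 N/mm; f_ty = M·x/J = 662.9 N/mm.
Resultant f_max = √[f_tx² + (f_v + f_ty)²] = √[810.3² + (275 + 662.9)²] = 1239 N/mm.
Capacity per unit length: r_n/Ω = (1/2.0) × 0.6 × 430 × (0.707 × 16) = 1459 N/mm.
1239 ≤ 1459 → adequate.

f_max ≈ 1240 N/mm; adequate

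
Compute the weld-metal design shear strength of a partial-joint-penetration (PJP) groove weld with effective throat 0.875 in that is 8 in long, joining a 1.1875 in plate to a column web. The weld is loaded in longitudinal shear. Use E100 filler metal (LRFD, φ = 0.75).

E100XX → F_EXX = 100 ksi.
Effective throat (given) t_e = 0.875 in.
A_we = 0.875 × 8 = 7 in².
F_nw = 0.6 F_EXX = 60 ksi.
φR_n = 0.75 × 60 × 7 = 315 kips.

φR_n ≈ 315 kips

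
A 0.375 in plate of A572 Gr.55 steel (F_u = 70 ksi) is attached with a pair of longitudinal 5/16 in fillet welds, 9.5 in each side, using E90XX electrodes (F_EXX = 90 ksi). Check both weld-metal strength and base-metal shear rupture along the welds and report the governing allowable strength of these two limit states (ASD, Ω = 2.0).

R_n/Ω ≈ 113 kip (weld metal governs)

t_e = 0.707 × 0.3125 = 0.2209 in; L = 19 in.
Weld metal: R_n/Ω = (1/2.0) × 0.6 × 90 × 0.2209 × 19 = 113.3 kip.
Base metal (shear rupture): R_n/Ω = (1/2.0) × 0.6 × 70 × 0.375 × 19 = 149.6 kip.
Governing: weld metal.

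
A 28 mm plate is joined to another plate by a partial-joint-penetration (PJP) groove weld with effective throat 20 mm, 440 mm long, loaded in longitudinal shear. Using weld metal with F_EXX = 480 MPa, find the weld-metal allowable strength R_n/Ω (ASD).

R_n/Ω ≈ 1270 kN

Effective throat (given) t_e = 20 mm.
A_we = 20 × 440 = 8800 mm².
F_nw = 0.6 F_EXX = 288 MPa.
R_n/Ω = (288 × 8800) / 2.0 × 10⁻³ = 1267 kN.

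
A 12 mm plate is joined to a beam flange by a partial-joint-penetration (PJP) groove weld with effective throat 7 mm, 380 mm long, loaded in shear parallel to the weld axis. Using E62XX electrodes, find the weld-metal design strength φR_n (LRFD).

E62XX → F_EXX = 620 MPa.
Effective throat (given) t_e = 7 mm.
A_we = 7 × 380 = 2660 mm².
F_nw = 0.6 F_EXX = 372 MPa.
φR_n = 0.75 × 372 × 2660 × 10⁻³ = 742.1 kN.

φR_n ≈ 742 kN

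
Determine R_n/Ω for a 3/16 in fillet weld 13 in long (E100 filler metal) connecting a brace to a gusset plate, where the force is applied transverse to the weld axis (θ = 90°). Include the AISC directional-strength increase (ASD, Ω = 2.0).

R_n/Ω ≈ 77.5 kip

E100XX → F_EXX = 100 ksi.
t_e = 0.707 × 0.1875 = 0.1326 in; A_we = 0.1326 × 13 = 1.723 in².
Directional factor: 1.0 + 0.5 sin^1.5(90°) = 1.5.
F_nw = 0.6 × 100 × 1.5 = 90 ksi.
R_n/Ω = (90 × 1.723) / 2.0 = 77.55 kip.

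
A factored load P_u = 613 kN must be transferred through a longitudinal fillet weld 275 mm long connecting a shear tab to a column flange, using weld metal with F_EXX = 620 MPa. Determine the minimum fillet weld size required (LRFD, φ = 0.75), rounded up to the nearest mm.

Total weld length L = 275 mm.
Required throat t_e = P_u / (φ × 0.6 F_EXX × L) = 613 / (0.75 × 0.6 × 620 × 275 × 10⁻³) = 7.99 mm.
Required leg w = t_e / 0.707 = 11.3 mm → use 12 mm.

w = 12 mm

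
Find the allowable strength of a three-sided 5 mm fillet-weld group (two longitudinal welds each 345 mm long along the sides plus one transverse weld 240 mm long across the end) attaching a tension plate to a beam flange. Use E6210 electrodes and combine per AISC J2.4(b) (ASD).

E62XX → F_EXX = 620 MPa.
t_e = 0.707 × 5 = 3.535 mm.
R_nwl = 0.6 × 620 × 3.535 × 690 × 10⁻³ = 907.4 kN (longitudinal, 2 welds).
R_nwt = 0.6 × 620 × 3.535 × 240 × 10⁻³ = 315.6 kN (transverse, base value).
(i) R_nwl + R_nwt = 1223 kN; (ii) 0.85 R_nwl + 1.5 R_nwt = 1245 kN.
R_n = max = 1245 kN [governs: (ii)]; R_n/Ω = 622.3 kN.

R_n/Ω ≈ 622 kN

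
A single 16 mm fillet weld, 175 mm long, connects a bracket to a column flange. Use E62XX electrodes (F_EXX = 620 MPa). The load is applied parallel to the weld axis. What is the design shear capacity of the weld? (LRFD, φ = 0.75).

Effective throat t_e = 0.707 × 16 = 11.31 mm.
Total length L = 175 mm; A_we = 11.31 × 175 = 1980 mm².
F_nw = 0.6 F_EXX = 0.6 × 620 = 372 MPa.
φR_n = 0.75 × 372 × 1980 × 10⁻³ = 552.3 kN.

φR_n ≈ 552 kN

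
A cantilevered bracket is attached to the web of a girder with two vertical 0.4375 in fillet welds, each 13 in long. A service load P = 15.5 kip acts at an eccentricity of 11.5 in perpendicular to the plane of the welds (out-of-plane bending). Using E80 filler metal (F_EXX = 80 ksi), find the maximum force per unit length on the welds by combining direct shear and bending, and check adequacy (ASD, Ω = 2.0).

L_w = 2 × 13 = 26 in; section modulus (unit throat) S = 2 × L²/6 = 56.33 in².
Direct shear f_v = P/L_w = 15.5/26 = 0.5962 kip/in.
Moment M = P × e = 15.5 × 11.5 = 178.25 kip·in; bending f_b = M/S = 3.164 kip/in.
f_max = √(f_v² + f_b²) = √(0.5962² + 3.164²) = 3.22 kip/in.
r_n/Ω = (1/2.0) × 0.6 × 80 × (0.707 × 0.4375) = 7.423 kip/in → adequate.

f_max ≈ 3.22 kip/in; adequate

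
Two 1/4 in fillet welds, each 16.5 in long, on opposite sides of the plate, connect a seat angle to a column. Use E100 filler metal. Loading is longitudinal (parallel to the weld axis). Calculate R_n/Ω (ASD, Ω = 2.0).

E100XX → F_EXX = 100 ksi.
Effective throat t_e = 0.707 × 0.25 = 0.1767 in.
Total length L = 33 in; A_we = 0.1767 × 33 = 5.833 in².
F_nw = 0.6 F_EXX = 0.6 × 100 = 60 ksi.
R_n = 60 × 5.833 = 350 kips; R_n/Ω = 350/2.0 = 175 kips.

R_n/Ω ≈ 175 kips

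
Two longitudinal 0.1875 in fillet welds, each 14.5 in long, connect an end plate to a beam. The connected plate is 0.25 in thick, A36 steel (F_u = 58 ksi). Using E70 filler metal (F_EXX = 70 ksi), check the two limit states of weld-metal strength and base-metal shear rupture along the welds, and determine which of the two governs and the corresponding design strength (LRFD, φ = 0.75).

φR_n ≈ 121 kips (weld metal governs)

t_e = 0.707 × 0.1875 = 0.1326 in; L = 29 in.
Weld metal: φR_n = 0.75 × 0.6 × 70 × 0.1326 × 29 = 121.1 kips.
Base metal (shear rupture): φR_n = 0.75 × 0.6 × 58 × 0.25 × 29 = 189.2 kips.
Governing: weld metal.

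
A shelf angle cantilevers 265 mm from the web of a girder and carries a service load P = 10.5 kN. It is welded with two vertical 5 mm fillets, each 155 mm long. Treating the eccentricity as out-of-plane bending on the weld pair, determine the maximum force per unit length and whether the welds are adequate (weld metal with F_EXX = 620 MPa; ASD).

f_max ≈ 349 N/mm; adequate

L_w = 2 × 155 = 310 mm; section modulus (unit throat) S = 2 × L²/6 = 8008 mm².
Direct shear f_v = P/L_w = 10.5×10³/310 = 33.87 N/mm.
Moment M = P × e = 10.5×10³ × 265 = 2782500 N·mm; bending f_b = M/S = 347.5 N/mm.
f_max = √(f_v² + f_b²) = √(33.87² + 347.5²) = 349.1 N/mm.
r_n/Ω = (1/2.0) × 0.6 × 620 × (0.707 × 5) = 657.5 N/mm → adequate.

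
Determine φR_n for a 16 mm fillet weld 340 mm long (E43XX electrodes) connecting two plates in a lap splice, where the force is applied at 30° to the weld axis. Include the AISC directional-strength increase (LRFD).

φR_n ≈ 876 kN

E43XX → F_EXX = 430 MPa.
t_e = 0.707 × 16 = 11.31 mm; A_we = 11.31 × 340 = 3846 mm².
Directional factor: 1.0 + 0.5 sin^1.5(30°) = 1.177.
F_nw = 0.6 × 430 × 1.177 = 303.6 MPa.
φR_n = 0.75 × 303.6 × 3846 × 10⁻³ = 875.8 kN.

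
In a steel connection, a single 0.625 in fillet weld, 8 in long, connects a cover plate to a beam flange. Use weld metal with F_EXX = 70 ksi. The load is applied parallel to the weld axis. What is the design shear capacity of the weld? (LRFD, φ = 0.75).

φR_n ≈ 111 kips

Effective throat t_e = 0.707 × 0.625 = 0.4419 in.
Total length L = 8 in; A_we = 0.4419 × 8 = 3.535 in².
F_nw = 0.6 F_EXX = 0.6 × 70 = 42 ksi.
φR_n = 0.75 × 42 × 3.535 = 111.4 kips.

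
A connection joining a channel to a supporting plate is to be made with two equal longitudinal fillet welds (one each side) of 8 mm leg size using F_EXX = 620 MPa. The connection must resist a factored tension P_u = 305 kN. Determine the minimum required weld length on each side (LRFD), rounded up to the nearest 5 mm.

Throat t_e = 0.707 × 8 = 5.656 mm.
φr_n = 0.75 × 0.6 × 620 × 5.656 × 10⁻³ = 1.578 kN/mm.
L_req = P_u / φr_n = 305 / 1.578 = 193.3 mm total.
Per side: 193.3 / 2 = 96.64 mm.
Round up → use L = 100 mm on each side.

L = 100 mm on each side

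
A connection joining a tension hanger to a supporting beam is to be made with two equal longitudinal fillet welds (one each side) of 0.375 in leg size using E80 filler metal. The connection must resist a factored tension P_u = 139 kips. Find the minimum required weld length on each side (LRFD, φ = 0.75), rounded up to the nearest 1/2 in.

E80XX → F_EXX = 80 ksi.
Throat t_e = 0.707 × 0.375 = 0.2651 in.
φr_n = 0.75 × 0.6 × 80 × 0.2651 = 9.544 kips/in.
L_req = P_u / φr_n = 139 / 9.544 = 14.56 in total.
Per side: 14.56 / 2 = 7.282 in.
Round up → use L = 7.5 in on each side.

L = 7.5 in on each side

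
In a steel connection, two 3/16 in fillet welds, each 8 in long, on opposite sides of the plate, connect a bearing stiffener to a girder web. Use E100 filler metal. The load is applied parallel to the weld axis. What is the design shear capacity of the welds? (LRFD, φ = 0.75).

φR_n ≈ 95.4 kips

E100XX → F_EXX = 100 ksi.
Effective throat t_e = 0.707 × 0.1875 = 0.1326 in.
Total length L = 16 in; A_we = 0.1326 × 16 = 2.121 in².
F_nw = 0.6 F_EXX = 0.6 × 100 = 60 ksi.
φR_n = 0.75 × 60 × 2.121 = 95.45 kips.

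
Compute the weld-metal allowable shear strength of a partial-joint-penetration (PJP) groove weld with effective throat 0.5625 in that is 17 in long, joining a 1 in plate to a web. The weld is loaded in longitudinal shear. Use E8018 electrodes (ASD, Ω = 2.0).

E80XX → F_EXX = 80 ksi.
Effective throat (given) t_e = 0.5625 in.
A_we = 0.5625 × 17 = 9.562 in².
F_nw = 0.6 F_EXX = 48 ksi.
R_n/Ω = (48 × 9.562) / 2.0 = 229.5 kips.

R_n/Ω ≈ 230 kips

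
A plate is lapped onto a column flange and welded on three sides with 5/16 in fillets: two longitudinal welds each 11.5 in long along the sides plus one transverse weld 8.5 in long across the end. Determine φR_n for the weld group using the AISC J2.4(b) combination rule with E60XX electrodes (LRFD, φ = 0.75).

E60XX → F_EXX = 60 ksi.
t_e = 0.707 × 0.3125 = 0.2209 in.
R_nwl = 0.6 × 60 × 0.2209 × 23 = 182.9 kips (longitudinal, 2 welds).
R_nwt = 0.6 × 60 × 0.2209 × 8.5 = 67.61 kips (transverse, base value).
(i) R_nwl + R_nwt = 250.5 kips; (ii) 0.85 R_nwl + 1.5 R_nwt = 256.9 kips.
R_n = max = 256.9 kips [governs: (ii)]; φR_n = 192.7 kips.

φR_n ≈ 193 kips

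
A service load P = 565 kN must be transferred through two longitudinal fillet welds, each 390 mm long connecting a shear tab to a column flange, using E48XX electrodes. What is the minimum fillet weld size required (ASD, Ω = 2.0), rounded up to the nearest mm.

E48XX → F_EXX = 480 MPa.
Total weld length L = 780 mm.
Required throat t_e = P × Ω / (0.6 F_EXX × L) = 565 × 2.0 / (0.6 × 480 × 780 × 10⁻³) = 5.03 mm.
Required leg w = t_e / 0.707 = 7.115 mm → use 8 mm.

w = 8 mm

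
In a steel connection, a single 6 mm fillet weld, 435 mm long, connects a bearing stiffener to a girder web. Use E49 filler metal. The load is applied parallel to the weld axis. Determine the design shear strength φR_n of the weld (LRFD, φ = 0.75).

E49XX → F_EXX = 490 MPa.
Effective throat t_e = 0.707 × 6 = 4.242 mm.
Total length L = 435 mm; A_we = 4.242 × 435 = 1845 mm².
F_nw = 0.6 F_EXX = 0.6 × 490 = 294 MPa.
φR_n = 0.75 × 294 × 1845 × 10⁻³ = 406.9 kN.

φR_n ≈ 407 kN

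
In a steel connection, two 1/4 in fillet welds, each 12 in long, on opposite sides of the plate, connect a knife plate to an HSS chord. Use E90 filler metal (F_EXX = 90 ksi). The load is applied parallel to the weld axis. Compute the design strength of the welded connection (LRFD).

Effective throat t_e = 0.707 × 0.25 = 0.1767 in.
Total length L = 24 in; A_we = 0.1767 × 24 = 4.242 in².
F_nw = 0.6 F_EXX = 0.6 × 90 = 54 ksi.
φR_n = 0.75 × 54 × 4.242 = 171.8 kips.

φR_n ≈ 172 kips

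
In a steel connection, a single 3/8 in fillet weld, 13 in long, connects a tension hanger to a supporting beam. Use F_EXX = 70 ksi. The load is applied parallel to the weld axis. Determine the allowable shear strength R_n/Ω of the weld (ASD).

R_n/Ω ≈ 72.4 kip

Effective throat t_e = 0.707 × 0.375 = 0.2651 in.
Total length L = 13 in; A_we = 0.2651 × 13 = 3.447 in².
F_nw = 0.6 F_EXX = 0.6 × 70 = 42 ksi.
R_n = 42 × 3.447 = 144.8 kip; R_n/Ω = 144.8/2.0 = 72.38 kip.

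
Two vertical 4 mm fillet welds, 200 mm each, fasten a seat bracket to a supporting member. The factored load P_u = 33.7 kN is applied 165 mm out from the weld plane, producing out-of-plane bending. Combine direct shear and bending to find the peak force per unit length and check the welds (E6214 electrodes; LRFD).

f_max ≈ 425 N/mm; adequate

E62XX → F_EXX = 620 MPa.
L_w = 2 × 200 = 400 mm; section modulus (unit throat) S = 2 × L²/6 = 13330 mm².
Direct shear f_v = P/L_w = 33.7×10³/400 = 84.25 N/mm.
Moment M = P × e = 33.7×10³ × 165 = 5560500 N·mm; bending f_b = M/S = 417 N/mm.
f_max = √(f_v² + f_b²) = √(84.25² + 417²) = 425.5 N/mm.
φr_n = 0.75 × 0.6 × 620 × (0.707 × 4) = 789 N/mm → adequate.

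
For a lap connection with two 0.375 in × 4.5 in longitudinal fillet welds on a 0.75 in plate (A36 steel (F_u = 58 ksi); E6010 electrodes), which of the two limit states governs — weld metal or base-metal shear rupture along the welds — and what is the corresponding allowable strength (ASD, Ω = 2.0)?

E60XX → F_EXX = 60 ksi.
t_e = 0.707 × 0.375 = 0.2651 in; L = 9 in.
Weld metal: R_n/Ω = (1/2.0) × 0.6 × 60 × 0.2651 × 9 = 42.95 kip.
Base metal (shear rupture): R_n/Ω = (1/2.0) × 0.6 × 58 × 0.75 × 9 = 117.4 kip.
Governing: weld metal.

R_n/Ω ≈ 43 kip (weld metal governs)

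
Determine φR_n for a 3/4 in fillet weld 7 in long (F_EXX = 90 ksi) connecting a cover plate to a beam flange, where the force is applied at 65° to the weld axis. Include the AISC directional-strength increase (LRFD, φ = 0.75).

t_e = 0.707 × 0.75 = 0.5302 in; A_we = 0.5302 × 7 = 3.712 in².
Directional factor: 1.0 + 0.5 sin^1.5(65°) = 1.431.
F_nw = 0.6 × 90 × 1.431 = 77.3 ksi.
φR_n = 0.75 × 77.3 × 3.712 = 215.2 kip.

φR_n ≈ 215 kip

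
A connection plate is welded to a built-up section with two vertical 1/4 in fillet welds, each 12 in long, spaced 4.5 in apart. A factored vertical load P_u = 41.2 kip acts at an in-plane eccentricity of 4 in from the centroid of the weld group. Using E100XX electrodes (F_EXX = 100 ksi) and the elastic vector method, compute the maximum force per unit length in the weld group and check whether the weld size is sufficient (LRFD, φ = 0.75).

f_max ≈ 3.56 kip/in; adequate

Total weld length L_w = 24 in. Treat welds as unit-width lines.
Polar moment about centroid: J = 2[d³/12 + d(b/2)²] = 2[12³/12 + 12×2.25²] = 409.5 in³.
Direct shear f_v = P/L_w = 41.2 / 24 = 1.717 kip/in (vertical).
Torsion M = P·e = 41.2 × 4 = 164.8 kip·in.
Critical point at (x, y) = (2.25, 6) from centroid. f_tx = M·y/J = 2.415 kip/in; f_ty = M·x/J = 0.9055 kip/in.
Resultant f_max = √[f_tx² + (f_v + f_ty)²] = √[2.415² + (1.717 + 0.9055)²] = 3.565 kip/in.
Capacity per unit length: φr_n = 0.75 × 0.6 × 100 × (0.707 × 0.25) = 7.954 kip/in.
3.565 ≤ 7.954 → adequate.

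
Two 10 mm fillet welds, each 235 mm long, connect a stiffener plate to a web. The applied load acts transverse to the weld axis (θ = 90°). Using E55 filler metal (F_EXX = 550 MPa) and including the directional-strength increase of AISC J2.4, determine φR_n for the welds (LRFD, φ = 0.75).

t_e = 0.707 × 10 = 7.07 mm; A_we = 7.07 × 470 = 3323 mm².
Directional factor: 1.0 + 0.5 sin^1.5(90°) = 1.5.
F_nw = 0.6 × 550 × 1.5 = 495 MPa.
φR_n = 0.75 × 495 × 3323 × 10⁻³ = 1234 kN.

φR_n ≈ 1230 kN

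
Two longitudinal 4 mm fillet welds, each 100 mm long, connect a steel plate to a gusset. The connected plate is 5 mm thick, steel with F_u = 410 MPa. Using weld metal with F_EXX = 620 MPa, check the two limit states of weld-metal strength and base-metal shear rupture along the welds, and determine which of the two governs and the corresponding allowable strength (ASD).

t_e = 0.707 × 4 = 2.828 mm; L = 200 mm.
Weld metal: R_n/Ω = (1/2.0) × 0.6 × 620 × 2.828 × 200 × 10⁻³ = 105.2 kN.
Base metal (shear rupture): R_n/Ω = (1/2.0) × 0.6 × 410 × 5 × 200 × 10⁻³ = 123 kN.
Governing: weld metal.

R_n/Ω ≈ 105 kN (weld metal governs)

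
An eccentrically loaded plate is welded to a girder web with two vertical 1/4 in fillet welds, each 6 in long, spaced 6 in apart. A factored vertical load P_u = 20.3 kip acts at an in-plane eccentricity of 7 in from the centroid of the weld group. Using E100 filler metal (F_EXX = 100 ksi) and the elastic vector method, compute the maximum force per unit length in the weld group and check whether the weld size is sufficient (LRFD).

f_max ≈ 5.51 kip/in; adequate

Total weld length L_w = 12 in. Treat welds as unit-width lines.
Polar moment about centroid: J = 2[d³/12 + d(b/2)²] = 2[6³/12 + 6×3²] = 144 in³.
Direct shear f_v = P/L_w = 20.3 / 12 = 1.692 kip/in (vertical).
Torsion M = P·e = 20.3 × 7 = 142.1 kip·in.
Critical point at (x, y) = (3, 3) from centroid. f_tx = M·y/J = 2.96 kip/in; f_ty = M·x/J = 2.96 kip/in.
Resultant f_max = √[f_tx² + (f_v + f_ty)²] = √[2.96² + (1.692 + 2.96)²] = 5.514 kip/in.
Capacity per unit length: φr_n = 0.75 × 0.6 × 100 × (0.707 × 0.25) = 7.954 kip/in.
5.514 ≤ 7.954 → adequate.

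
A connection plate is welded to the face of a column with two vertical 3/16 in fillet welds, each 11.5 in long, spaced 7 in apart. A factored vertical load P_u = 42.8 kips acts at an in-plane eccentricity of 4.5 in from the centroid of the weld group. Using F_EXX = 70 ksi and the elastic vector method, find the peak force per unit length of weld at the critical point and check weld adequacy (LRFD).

Total weld length L_w = 23 in. Treat welds as unit-width lines.
Polar moment about centroid: J = 2[d³/12 + d(b/2)²] = 2[11.5³/12 + 11.5×3.5²] = 535.2 in³.
Direct shear f_v = P/L_w = 42.8 / 23 = 1.861 kip/in (vertical).
Torsion M = P·e = 42.8 × 4.5 = 192.6 kip·in.
Critical point at (x, y) = (3.5, 5.75) from centroid. f_tx = M·y/J = 2.069 kip/in; f_ty = M·x/J = 1.259 kip/in.
Resultant f_max = √[f_tx² + (f_v + f_ty)²] = √[2.069² + (1.861 + 1.259)²] = 3.744 kip/in.
Capacity per unit length: φr_n = 0.75 × 0.6 × 70 × (0.707 × 0.1875) = 4.176 kip/in.
3.744 ≤ 4.176 → adequate.

f_max ≈ 3.74 kip/in; adequate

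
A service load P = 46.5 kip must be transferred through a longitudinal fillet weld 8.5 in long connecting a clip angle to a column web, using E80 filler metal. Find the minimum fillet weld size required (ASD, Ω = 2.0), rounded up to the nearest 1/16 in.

w = 3/8 in

E80XX → F_EXX = 80 ksi.
Total weld length L = 8.5 in.
Required throat t_e = P × Ω / (0.6 F_EXX × L) = 46.5 × 2.0 / (0.6 × 80 × 8.5) = 0.2279 in.
Required leg w = t_e / 0.707 = 0.3224 in → use 3/8 in.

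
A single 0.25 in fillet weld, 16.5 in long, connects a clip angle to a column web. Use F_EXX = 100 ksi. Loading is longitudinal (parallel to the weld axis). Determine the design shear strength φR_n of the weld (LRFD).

φR_n ≈ 131 kip

Effective throat t_e = 0.707 × 0.25 = 0.1767 in.
Total length L = 16.5 in; A_we = 0.1767 × 16.5 = 2.916 in².
F_nw = 0.6 F_EXX = 0.6 × 100 = 60 ksi.
φR_n = 0.75 × 60 × 2.916 = 131.2 kip.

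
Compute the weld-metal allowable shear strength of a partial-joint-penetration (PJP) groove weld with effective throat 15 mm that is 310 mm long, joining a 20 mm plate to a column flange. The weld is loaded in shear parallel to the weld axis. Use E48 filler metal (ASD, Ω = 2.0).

R_n/Ω ≈ 670 kN

E48XX → F_EXX = 480 MPa.
Effective throat (given) t_e = 15 mm.
A_we = 15 × 310 = 4650 mm².
F_nw = 0.6 F_EXX = 288 MPa.
R_n/Ω = (288 × 4650) / 2.0 × 10⁻³ = 669.6 kN.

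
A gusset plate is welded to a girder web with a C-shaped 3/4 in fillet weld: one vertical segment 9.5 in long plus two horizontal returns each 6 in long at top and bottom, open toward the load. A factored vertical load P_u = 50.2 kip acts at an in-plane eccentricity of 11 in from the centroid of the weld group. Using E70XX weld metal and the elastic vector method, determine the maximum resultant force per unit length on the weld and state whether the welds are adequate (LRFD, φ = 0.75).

E70XX → F_EXX = 70 ksi.
Total weld length L_w = 21.5 in. Treat welds as unit-width lines.
Centroid: x̄ = 2×6×3 / 21.5 = 1.674 in from the vertical weld.
Polar moment about centroid: J = I_x + I_y = [9.5³/12 + 2×6×4.75²] + [9.5×1.674² + 2(6³/12 + 6×1.326²)] = 425.9 in³.
Direct shear f_v = P/L_w = 50.2 / 21.5 = 2.335 kip/in (vertical).
Torsion M = P·e = 50.2 × 11 = 552.2 kip·in.
Critical point at (x, y) = (4.326, 4.75) from centroid. f_tx = M·y/J = 6.158 kip/in; f_ty = M·x/J = 5.608 kip/in.
Resultant f_max = √[f_tx² + (f_v + f_ty)²] = √[6.158² + (2.335 + 5.608)²] = 10.05 kip/in.
Capacity per unit length: φr_n = 0.75 × 0.6 × 70 × (0.707 × 0.75) = 16.7 kip/in.
10.05 ≤ 16.7 → adequate.

f_max ≈ 10.1 kip/in; adequate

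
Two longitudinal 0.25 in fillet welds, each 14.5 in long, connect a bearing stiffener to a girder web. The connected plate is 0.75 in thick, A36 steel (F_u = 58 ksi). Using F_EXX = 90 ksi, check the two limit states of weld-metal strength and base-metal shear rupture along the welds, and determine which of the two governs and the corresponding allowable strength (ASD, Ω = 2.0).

t_e = 0.707 × 0.25 = 0.1767 in; L = 29 in.
Weld metal: R_n/Ω = (1/2.0) × 0.6 × 90 × 0.1767 × 29 = 138.4 kip.
Base metal (shear rupture): R_n/Ω = (1/2.0) × 0.6 × 58 × 0.75 × 29 = 378.4 kip.
Governing: weld metal.

R_n/Ω ≈ 138 kip (weld metal governs)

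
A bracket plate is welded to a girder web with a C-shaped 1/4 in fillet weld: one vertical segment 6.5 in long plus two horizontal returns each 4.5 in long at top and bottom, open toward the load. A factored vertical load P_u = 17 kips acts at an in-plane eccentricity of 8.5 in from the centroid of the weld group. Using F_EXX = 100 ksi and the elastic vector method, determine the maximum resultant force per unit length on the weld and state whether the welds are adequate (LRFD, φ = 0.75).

f_max ≈ 5.15 kip/in; adequate

Total weld length L_w = 15.5 in. Treat welds as unit-width lines.
Centroid: x̄ = 2×4.5×2.25 / 15.5 = 1.306 in from the vertical weld.
Polar moment about centroid: J = I_x + I_y = [6.5³/12 + 2×4.5×3.25²] + [6.5×1.306² + 2(4.5³/12 + 4.5×0.9435²)] = 152.2 in³.
Direct shear f_v = P/L_w = 17 / 15.5 = 1.097 kip/in (vertical).
Torsion M = P·e = 17 × 8.5 = 144.5 kip·in.
Critical point at (x, y) = (3.194, 3.25) from centroid. f_tx = M·y/J = 3.085 kip/in; f_ty = M·x/J = 3.031 kip/in.
Resultant f_max = √[f_tx² + (f_v + f_ty)²] = √[3.085² + (1.097 + 3.031)²] = 5.153 kip/in.
Capacity per unit length: φr_n = 0.75 × 0.6 × 100 × (0.707 × 0.25) = 7.954 kip/in.
5.153 ≤ 7.954 → adequate.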